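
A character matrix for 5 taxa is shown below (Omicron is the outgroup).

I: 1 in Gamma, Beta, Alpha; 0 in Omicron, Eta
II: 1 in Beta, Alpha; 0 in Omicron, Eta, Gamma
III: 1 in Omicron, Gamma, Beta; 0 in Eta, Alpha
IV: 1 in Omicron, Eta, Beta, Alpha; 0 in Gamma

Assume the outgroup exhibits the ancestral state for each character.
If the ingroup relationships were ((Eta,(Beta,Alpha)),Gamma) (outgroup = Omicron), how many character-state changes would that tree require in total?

Map each character onto ((Eta,(Beta,Alpha)),Gamma) (rooted by Omicron) and count the minimum state changes it requires (Fitch parsimony):
I: 2; II: 1; III: 2; IV: 1.
Total tree length = 6.

6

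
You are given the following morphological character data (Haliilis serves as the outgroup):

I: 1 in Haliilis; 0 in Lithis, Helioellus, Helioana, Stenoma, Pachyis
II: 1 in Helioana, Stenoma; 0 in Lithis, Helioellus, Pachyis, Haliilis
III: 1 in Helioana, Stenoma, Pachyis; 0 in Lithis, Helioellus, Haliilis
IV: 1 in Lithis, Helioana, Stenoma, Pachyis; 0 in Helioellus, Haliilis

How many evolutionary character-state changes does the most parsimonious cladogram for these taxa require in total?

Character polarity is set by the outgroup: the derived state is whichever differs from the outgroup's state, so for I the derived state is '0', and for the remaining characters it is '1'.
All ingroup taxa share the derived state '0' for I; it defines the ingroup but does not resolve relationships within it.
II (derived state '1') is shared by Helioana and Stenoma — a synapomorphy uniting that clade.
III (derived state '1') is shared by Helioana, Pachyis, and Stenoma — a synapomorphy uniting that clade.
IV (derived state '1') is shared by Helioana, Lithis, Pachyis, and Stenoma — a synapomorphy uniting that clade.
Most parsimonious ingroup topology: ((((Stenoma,Helioana),Pachyis),Lithis),Helioellus).
Changes per character on this tree: I: 1; II: 1; III: 1; IV: 1.
Total = 4.

4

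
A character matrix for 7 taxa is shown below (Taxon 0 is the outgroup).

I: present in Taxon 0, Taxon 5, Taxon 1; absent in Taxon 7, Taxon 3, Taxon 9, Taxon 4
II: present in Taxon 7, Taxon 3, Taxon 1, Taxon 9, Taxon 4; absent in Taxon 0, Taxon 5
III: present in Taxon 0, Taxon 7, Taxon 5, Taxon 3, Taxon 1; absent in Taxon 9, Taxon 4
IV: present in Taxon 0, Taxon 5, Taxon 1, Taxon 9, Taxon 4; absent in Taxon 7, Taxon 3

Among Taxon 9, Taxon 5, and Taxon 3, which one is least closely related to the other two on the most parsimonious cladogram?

Character polarity is set by the outgroup: the derived state is whichever differs from the outgroup's state, so for I, III, IV the derived state is 'absent', and for the remaining characters it is 'present'.
I (derived state 'absent') is shared by Taxon 3, Taxon 4, Taxon 7, and Taxon 9 — a synapomorphy uniting that clade.
Only Taxon 1, Taxon 3, Taxon 4, Taxon 7, and Taxon 9 show the derived state 'present' for II, supporting them as a clade.
III: derived state 'absent' in Taxon 4 and Taxon 9 only — synapomorphy for {Taxon 4, Taxon 9}.
IV: derived state 'absent' in Taxon 3 and Taxon 7 only — synapomorphy for {Taxon 3, Taxon 7}.
Most parsimonious ingroup topology: (Taxon 5,(Taxon 1,((Taxon 4,Taxon 9),(Taxon 3,Taxon 7)))).
Taxon 3 and Taxon 9 share a more recent common ancestor with each other than either does with Taxon 5, so Taxon 5 is the least closely related of the three.

Taxon 5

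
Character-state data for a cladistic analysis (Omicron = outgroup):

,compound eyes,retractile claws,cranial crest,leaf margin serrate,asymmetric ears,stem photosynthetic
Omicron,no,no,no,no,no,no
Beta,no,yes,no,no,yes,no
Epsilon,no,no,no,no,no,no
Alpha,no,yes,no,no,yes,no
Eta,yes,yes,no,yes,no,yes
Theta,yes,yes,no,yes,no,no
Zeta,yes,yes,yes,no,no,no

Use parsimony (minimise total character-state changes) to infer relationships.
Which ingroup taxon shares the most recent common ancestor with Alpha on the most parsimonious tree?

The outgroup has state 'no' for every character, so 'yes' is the derived state throughout.
Only Eta, Theta, and Zeta show the derived state 'yes' for compound eyes, supporting them as a clade.
retractile claws (derived state 'yes') is shared by Alpha, Beta, Eta, Theta, and Zeta — a synapomorphy uniting that clade.
cranial crest: derived state 'yes' in Zeta only — an autapomorphy, so it tells us nothing about relationships among taxa.
leaf margin serrate: derived state 'yes' in Eta and Theta only — synapomorphy for {Eta, Theta}.
Only Alpha and Beta show the derived state 'yes' for asymmetric ears, supporting them as a clade.
stem photosynthetic: derived state 'yes' in Eta only — an autapomorphy, so it tells us nothing about relationships among taxa.
Most parsimonious ingroup topology: (((Beta,Alpha),((Eta,Theta),Zeta)),Epsilon).
Alpha and Beta form a cherry on this tree, so they are sister taxa.

Beta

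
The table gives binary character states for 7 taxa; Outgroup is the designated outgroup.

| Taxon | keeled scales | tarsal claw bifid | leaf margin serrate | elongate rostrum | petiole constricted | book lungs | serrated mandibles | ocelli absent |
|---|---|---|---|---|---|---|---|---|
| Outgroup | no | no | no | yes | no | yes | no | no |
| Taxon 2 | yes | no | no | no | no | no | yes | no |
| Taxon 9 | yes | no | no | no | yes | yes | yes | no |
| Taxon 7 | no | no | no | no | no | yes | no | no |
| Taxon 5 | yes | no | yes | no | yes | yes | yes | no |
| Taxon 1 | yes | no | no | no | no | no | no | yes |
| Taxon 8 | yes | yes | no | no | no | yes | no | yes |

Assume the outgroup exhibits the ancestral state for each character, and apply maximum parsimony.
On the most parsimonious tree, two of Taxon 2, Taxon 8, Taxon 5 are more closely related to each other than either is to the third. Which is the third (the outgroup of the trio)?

Character polarity is set by the outgroup: the derived state is whichever differs from the outgroup's state, so for elongate rostrum, book lungs the derived state is 'no', and for the remaining characters it is 'yes'.
Only Taxon 1, Taxon 2, Taxon 5, Taxon 8, and Taxon 9 show the derived state 'yes' for keeled scales, supporting them as a clade.
tarsal claw bifid (derived state 'yes') is unique to Taxon 8 (autapomorphy; uninformative for grouping).
leaf margin serrate: derived state 'yes' in Taxon 5 only — an autapomorphy, so it tells us nothing about relationships among taxa.
All ingroup taxa share the derived state 'no' for elongate rostrum; it defines the ingroup but does not resolve relationships within it.
Only Taxon 5 and Taxon 9 show the derived state 'yes' for petiole constricted, supporting them as a clade.
book lungs groups Taxon 1 and Taxon 2, which is incompatible with the clades supported by the remaining characters; treating it as convergent (homoplasy) costs fewer steps than any alternative tree.
serrated mandibles (derived state 'yes') is shared by Taxon 2, Taxon 5, and Taxon 9 — a synapomorphy uniting that clade.
ocelli absent: derived state 'yes' in Taxon 1 and Taxon 8 only — synapomorphy for {Taxon 1, Taxon 8}.
Most parsimonious ingroup topology: (((Taxon 2,(Taxon 9,Taxon 5)),(Taxon 1,Taxon 8)),Taxon 7).
Taxon 5 and Taxon 2 share a more recent common ancestor with each other than either does with Taxon 8, so Taxon 8 is the least closely related of the three.

Taxon 8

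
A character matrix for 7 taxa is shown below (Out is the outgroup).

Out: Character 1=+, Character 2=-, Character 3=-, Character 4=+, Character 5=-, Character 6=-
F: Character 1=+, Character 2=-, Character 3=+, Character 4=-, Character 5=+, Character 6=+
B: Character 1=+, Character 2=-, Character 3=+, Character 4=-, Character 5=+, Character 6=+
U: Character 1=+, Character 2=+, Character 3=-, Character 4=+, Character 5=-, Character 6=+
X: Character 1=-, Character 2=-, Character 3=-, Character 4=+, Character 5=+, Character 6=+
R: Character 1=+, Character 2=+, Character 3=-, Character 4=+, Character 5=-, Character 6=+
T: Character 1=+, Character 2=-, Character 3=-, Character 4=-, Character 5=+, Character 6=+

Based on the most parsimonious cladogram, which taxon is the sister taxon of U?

Character polarity is set by the outgroup: the derived state is whichever differs from the outgroup's state, so for Character 1, Character 4 the derived state is '-', and for the remaining characters it is '+'.
Character 1 (derived state '-') is unique to X (autapomorphy; uninformative for grouping).
Character 2: derived state '+' in R and U only — synapomorphy for {R, U}.
Character 3: derived state '+' in B and F only — synapomorphy for {B, F}.
Only B, F, and T show the derived state '-' for Character 4, supporting them as a clade.
Only B, F, T, and X show the derived state '+' for Character 5, supporting them as a clade.
All ingroup taxa share the derived state '+' for Character 6; it defines the ingroup but does not resolve relationships within it.
Most parsimonious ingroup topology: ((X,(T,(F,B))),(U,R)).
U and R form a cherry on this tree, so they are sister taxa.

R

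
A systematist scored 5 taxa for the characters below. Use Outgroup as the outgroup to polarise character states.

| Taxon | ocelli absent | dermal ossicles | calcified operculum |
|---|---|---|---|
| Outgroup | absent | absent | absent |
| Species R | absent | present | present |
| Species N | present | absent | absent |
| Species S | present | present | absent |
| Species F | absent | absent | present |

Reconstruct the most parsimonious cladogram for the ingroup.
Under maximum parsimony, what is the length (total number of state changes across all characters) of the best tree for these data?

The outgroup has state 'absent' for every character, so 'present' is the derived state throughout.
Only Species N and Species S show the derived state 'present' for ocelli absent, supporting them as a clade.
dermal ossicles (state 'present') occurs in Species R and Species S but conflicts with the nesting implied by the other characters — most parsimoniously interpreted as homoplasy.
Only Species F and Species R show the derived state 'present' for calcified operculum, supporting them as a clade.
Most parsimonious ingroup topology: ((Species R,Species F),(Species N,Species S)).
Changes per character on this tree: ocelli absent: 1; dermal ossicles: 2; calcified operculum: 1.
Total = 4.

4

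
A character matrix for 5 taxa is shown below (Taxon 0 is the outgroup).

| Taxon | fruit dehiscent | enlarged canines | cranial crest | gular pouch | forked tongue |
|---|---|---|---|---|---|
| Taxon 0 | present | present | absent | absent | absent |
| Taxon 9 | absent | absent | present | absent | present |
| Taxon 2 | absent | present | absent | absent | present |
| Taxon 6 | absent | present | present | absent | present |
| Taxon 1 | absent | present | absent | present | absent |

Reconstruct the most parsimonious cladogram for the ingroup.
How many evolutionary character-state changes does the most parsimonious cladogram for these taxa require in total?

5

Character polarity is set by the outgroup: the derived state is whichever differs from the outgroup's state, so for fruit dehiscent, enlarged canines the derived state is 'absent', and for the remaining characters it is 'present'.
All ingroup taxa share the derived state 'absent' for fruit dehiscent; it defines the ingroup but does not resolve relationships within it.
enlarged canines: derived state 'absent' in Taxon 9 only — an autapomorphy, so it tells us nothing about relationships among taxa.
cranial crest: derived state 'present' in Taxon 6 and Taxon 9 only — synapomorphy for {Taxon 6, Taxon 9}.
gular pouch: derived state 'present' in Taxon 1 only — an autapomorphy, so it tells us nothing about relationships among taxa.
Only Taxon 2, Taxon 6, and Taxon 9 show the derived state 'present' for forked tongue, supporting them as a clade.
Most parsimonious ingroup topology: (((Taxon 9,Taxon 6),Taxon 2),Taxon 1).
Changes per character on this tree: fruit dehiscent: 1; enlarged canines: 1; cranial crest: 1; gular pouch: 1; forked tongue: 1.
Total = 5.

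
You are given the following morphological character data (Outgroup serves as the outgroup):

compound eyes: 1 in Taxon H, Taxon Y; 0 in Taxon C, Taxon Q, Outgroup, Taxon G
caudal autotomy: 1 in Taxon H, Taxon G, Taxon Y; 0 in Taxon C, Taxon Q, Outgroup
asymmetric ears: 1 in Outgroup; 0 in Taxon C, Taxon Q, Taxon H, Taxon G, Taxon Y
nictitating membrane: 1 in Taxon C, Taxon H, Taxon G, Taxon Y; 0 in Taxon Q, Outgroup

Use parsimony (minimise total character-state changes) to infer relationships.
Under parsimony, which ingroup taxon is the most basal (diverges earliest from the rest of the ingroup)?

Taxon Q

Character polarity is set by the outgroup: the derived state is whichever differs from the outgroup's state, so for asymmetric ears the derived state is '0', and for the remaining characters it is '1'.
Only Taxon H and Taxon Y show the derived state '1' for compound eyes, supporting them as a clade.
Only Taxon G, Taxon H, and Taxon Y show the derived state '1' for caudal autotomy, supporting them as a clade.
All ingroup taxa share the derived state '0' for asymmetric ears; it defines the ingroup but does not resolve relationships within it.
Only Taxon C, Taxon G, Taxon H, and Taxon Y show the derived state '1' for nictitating membrane, supporting them as a clade.
Most parsimonious ingroup topology: ((((Taxon Y,Taxon H),Taxon G),Taxon C),Taxon Q).
Taxon Q is sister to the clade containing all other ingroup taxa, so it is the earliest-diverging (most basal) ingroup lineage.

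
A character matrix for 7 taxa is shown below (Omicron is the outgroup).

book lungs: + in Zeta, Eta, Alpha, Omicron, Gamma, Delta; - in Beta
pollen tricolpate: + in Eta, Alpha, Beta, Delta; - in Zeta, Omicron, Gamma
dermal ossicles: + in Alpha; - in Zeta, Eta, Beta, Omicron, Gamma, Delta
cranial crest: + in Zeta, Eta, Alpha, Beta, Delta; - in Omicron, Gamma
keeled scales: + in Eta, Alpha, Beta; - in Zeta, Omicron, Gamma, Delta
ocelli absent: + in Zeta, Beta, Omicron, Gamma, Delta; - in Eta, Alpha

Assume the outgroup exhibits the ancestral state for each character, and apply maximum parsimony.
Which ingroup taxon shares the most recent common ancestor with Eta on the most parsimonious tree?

Character polarity is set by the outgroup: the derived state is whichever differs from the outgroup's state, so for book lungs, ocelli absent the derived state is '-', and for the remaining characters it is '+'.
book lungs: derived state '-' in Beta only — an autapomorphy, so it tells us nothing about relationships among taxa.
Only Alpha, Beta, Delta, and Eta show the derived state '+' for pollen tricolpate, supporting them as a clade.
dermal ossicles: derived state '+' in Alpha only — an autapomorphy, so it tells us nothing about relationships among taxa.
Only Alpha, Beta, Delta, Eta, and Zeta show the derived state '+' for cranial crest, supporting them as a clade.
keeled scales (derived state '+') is shared by Alpha, Beta, and Eta — a synapomorphy uniting that clade.
ocelli absent (derived state '-') is shared by Alpha and Eta — a synapomorphy uniting that clade.
Most parsimonious ingroup topology: ((((Beta,(Eta,Alpha)),Delta),Zeta),Gamma).
Eta and Alpha form a cherry on this tree, so they are sister taxa.

Alpha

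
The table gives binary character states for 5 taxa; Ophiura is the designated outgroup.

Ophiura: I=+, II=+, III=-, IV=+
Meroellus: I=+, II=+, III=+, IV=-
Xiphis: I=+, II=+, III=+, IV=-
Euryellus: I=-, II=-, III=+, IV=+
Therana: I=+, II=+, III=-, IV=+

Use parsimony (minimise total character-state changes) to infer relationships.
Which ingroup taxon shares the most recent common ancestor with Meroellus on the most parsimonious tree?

Character polarity is set by the outgroup: the derived state is whichever differs from the outgroup's state, so for I, II, IV the derived state is '-', and for the remaining characters it is '+'.
I (derived state '-') is unique to Euryellus (autapomorphy; uninformative for grouping).
II (derived state '-') is unique to Euryellus (autapomorphy; uninformative for grouping).
Only Euryellus, Meroellus, and Xiphis show the derived state '+' for III, supporting them as a clade.
IV (derived state '-') is shared by Meroellus and Xiphis — a synapomorphy uniting that clade.
Most parsimonious ingroup topology: (((Meroellus,Xiphis),Euryellus),Therana).
Meroellus and Xiphis form a cherry on this tree, so they are sister taxa.

Xiphis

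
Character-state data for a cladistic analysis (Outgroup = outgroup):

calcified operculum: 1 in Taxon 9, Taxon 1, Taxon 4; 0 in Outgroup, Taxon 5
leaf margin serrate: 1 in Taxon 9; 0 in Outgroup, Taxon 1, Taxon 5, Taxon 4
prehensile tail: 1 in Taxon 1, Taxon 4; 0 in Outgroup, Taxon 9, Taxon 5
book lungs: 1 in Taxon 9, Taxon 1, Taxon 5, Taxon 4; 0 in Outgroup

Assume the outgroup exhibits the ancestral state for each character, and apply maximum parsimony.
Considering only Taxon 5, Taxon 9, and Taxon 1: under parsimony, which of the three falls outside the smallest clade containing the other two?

The outgroup has state '0' for every character, so '1' is the derived state throughout.
Only Taxon 1, Taxon 4, and Taxon 9 show the derived state '1' for calcified operculum, supporting them as a clade.
leaf margin serrate: derived state '1' in Taxon 9 only — an autapomorphy, so it tells us nothing about relationships among taxa.
prehensile tail: derived state '1' in Taxon 1 and Taxon 4 only — synapomorphy for {Taxon 1, Taxon 4}.
book lungs (derived state '1') is shared by all ingroup taxa — unites the whole ingroup.
Most parsimonious ingroup topology: ((Taxon 9,(Taxon 1,Taxon 4)),Taxon 5).
Taxon 1 and Taxon 9 share a more recent common ancestor with each other than either does with Taxon 5, so Taxon 5 is the least closely related of the three.

Taxon 5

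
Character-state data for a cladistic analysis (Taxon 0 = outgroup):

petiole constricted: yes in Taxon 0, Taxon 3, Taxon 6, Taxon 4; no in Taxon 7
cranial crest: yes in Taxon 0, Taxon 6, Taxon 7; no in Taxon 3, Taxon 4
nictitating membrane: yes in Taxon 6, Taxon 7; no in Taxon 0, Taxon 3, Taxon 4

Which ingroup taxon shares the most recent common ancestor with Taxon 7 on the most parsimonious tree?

Taxon 6

Character polarity is set by the outgroup: the derived state is whichever differs from the outgroup's state, so for petiole constricted, cranial crest the derived state is 'no', and for the remaining characters it is 'yes'.
petiole constricted: derived state 'no' in Taxon 7 only — an autapomorphy, so it tells us nothing about relationships among taxa.
cranial crest: derived state 'no' in Taxon 3 and Taxon 4 only — synapomorphy for {Taxon 3, Taxon 4}.
nictitating membrane (derived state 'yes') is shared by Taxon 6 and Taxon 7 — a synapomorphy uniting that clade.
Most parsimonious ingroup topology: ((Taxon 3,Taxon 4),(Taxon 6,Taxon 7)).
Taxon 7 and Taxon 6 form a cherry on this tree, so they are sister taxa.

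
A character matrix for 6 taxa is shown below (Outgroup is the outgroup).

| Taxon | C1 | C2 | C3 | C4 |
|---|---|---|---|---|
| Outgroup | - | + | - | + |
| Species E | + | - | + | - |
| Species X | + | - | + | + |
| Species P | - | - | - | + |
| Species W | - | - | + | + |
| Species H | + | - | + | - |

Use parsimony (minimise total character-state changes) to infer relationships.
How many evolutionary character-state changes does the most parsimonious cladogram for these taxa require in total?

Character polarity is set by the outgroup: the derived state is whichever differs from the outgroup's state, so for C2, C4 the derived state is '-', and for the remaining characters it is '+'.
C1 (derived state '+') is shared by Species E, Species H, and Species X — a synapomorphy uniting that clade.
C2 (derived state '-') is shared by all ingroup taxa — unites the whole ingroup.
C3: derived state '+' in Species E, Species H, Species W, and Species X only — synapomorphy for {Species E, Species H, Species W, Species X}.
C4: derived state '-' in Species E and Species H only — synapomorphy for {Species E, Species H}.
Most parsimonious ingroup topology: ((((Species E,Species H),Species X),Species W),Species P).
Changes per character on this tree: C1: 1; C2: 1; C3: 1; C4: 1.
Total = 4.

4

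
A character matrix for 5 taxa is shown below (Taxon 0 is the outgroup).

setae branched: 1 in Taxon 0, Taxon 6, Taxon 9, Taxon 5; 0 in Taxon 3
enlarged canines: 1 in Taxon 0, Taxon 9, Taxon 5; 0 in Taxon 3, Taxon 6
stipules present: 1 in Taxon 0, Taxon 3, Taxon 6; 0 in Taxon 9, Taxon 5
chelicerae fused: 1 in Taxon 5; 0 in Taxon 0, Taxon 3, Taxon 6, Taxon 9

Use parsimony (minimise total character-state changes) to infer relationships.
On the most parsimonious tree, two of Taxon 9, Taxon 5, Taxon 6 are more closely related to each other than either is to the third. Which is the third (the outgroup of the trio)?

Character polarity is set by the outgroup: the derived state is whichever differs from the outgroup's state, so for setae branched, enlarged canines, stipules present the derived state is '0', and for the remaining characters it is '1'.
setae branched (derived state '0') is unique to Taxon 3 (autapomorphy; uninformative for grouping).
Only Taxon 3 and Taxon 6 show the derived state '0' for enlarged canines, supporting them as a clade.
Only Taxon 5 and Taxon 9 show the derived state '0' for stipules present, supporting them as a clade.
chelicerae fused (derived state '1') is unique to Taxon 5 (autapomorphy; uninformative for grouping).
Most parsimonious ingroup topology: ((Taxon 3,Taxon 6),(Taxon 9,Taxon 5)).
Taxon 5 and Taxon 9 share a more recent common ancestor with each other than either does with Taxon 6, so Taxon 6 is the least closely related of the three.

Taxon 6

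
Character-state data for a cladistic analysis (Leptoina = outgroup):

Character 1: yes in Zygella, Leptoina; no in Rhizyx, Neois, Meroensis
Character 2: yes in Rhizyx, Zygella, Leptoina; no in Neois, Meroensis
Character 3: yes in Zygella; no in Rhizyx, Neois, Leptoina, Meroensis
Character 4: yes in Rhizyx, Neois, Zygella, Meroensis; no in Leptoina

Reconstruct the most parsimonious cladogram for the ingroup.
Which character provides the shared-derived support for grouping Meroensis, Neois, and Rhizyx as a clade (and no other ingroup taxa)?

Character 1

Character polarity is set by the outgroup: the derived state is whichever differs from the outgroup's state, so for Character 1, Character 2 the derived state is 'no', and for the remaining characters it is 'yes'.
Character 1: derived state 'no' in Meroensis, Neois, and Rhizyx only — synapomorphy for {Meroensis, Neois, Rhizyx}.
Only Meroensis and Neois show the derived state 'no' for Character 2, supporting them as a clade.
Character 3: derived state 'yes' in Zygella only — an autapomorphy, so it tells us nothing about relationships among taxa.
All ingroup taxa share the derived state 'yes' for Character 4; it defines the ingroup but does not resolve relationships within it.
Most parsimonious ingroup topology: (((Neois,Meroensis),Rhizyx),Zygella).
The clade {Meroensis, Neois, Rhizyx} is supported by Character 1: its derived state 'no' occurs in exactly those taxa and in no other taxon (including the outgroup).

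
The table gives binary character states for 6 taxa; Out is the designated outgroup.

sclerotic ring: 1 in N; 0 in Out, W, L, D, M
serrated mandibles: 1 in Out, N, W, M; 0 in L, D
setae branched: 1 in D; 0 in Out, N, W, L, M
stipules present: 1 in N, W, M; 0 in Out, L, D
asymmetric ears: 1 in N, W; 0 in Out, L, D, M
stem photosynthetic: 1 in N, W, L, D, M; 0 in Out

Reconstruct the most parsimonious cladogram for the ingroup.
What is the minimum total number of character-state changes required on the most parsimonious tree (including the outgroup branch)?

6

Character polarity is set by the outgroup: the derived state is whichever differs from the outgroup's state, so for serrated mandibles the derived state is '0', and for the remaining characters it is '1'.
sclerotic ring: derived state '1' in N only — an autapomorphy, so it tells us nothing about relationships among taxa.
serrated mandibles (derived state '0') is shared by D and L — a synapomorphy uniting that clade.
setae branched (derived state '1') is unique to D (autapomorphy; uninformative for grouping).
stipules present (derived state '1') is shared by M, N, and W — a synapomorphy uniting that clade.
asymmetric ears (derived state '1') is shared by N and W — a synapomorphy uniting that clade.
All ingroup taxa share the derived state '1' for stem photosynthetic; it defines the ingroup but does not resolve relationships within it.
Most parsimonious ingroup topology: (((N,W),M),(L,D)).
Changes per character on this tree: sclerotic ring: 1; serrated mandibles: 1; setae branched: 1; stipules present: 1; asymmetric ears: 1; stem photosynthetic: 1.
Total = 6.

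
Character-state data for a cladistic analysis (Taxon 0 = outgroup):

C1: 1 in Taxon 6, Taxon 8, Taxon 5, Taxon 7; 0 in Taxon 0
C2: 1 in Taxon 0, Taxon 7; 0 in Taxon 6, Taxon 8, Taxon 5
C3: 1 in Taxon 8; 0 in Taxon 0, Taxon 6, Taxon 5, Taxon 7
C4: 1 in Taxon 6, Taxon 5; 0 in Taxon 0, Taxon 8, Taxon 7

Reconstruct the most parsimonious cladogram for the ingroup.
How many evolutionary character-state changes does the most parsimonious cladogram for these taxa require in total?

Character polarity is set by the outgroup: the derived state is whichever differs from the outgroup's state, so for C2 the derived state is '0', and for the remaining characters it is '1'.
All ingroup taxa share the derived state '1' for C1; it defines the ingroup but does not resolve relationships within it.
C2 (derived state '0') is shared by Taxon 5, Taxon 6, and Taxon 8 — a synapomorphy uniting that clade.
C3: derived state '1' in Taxon 8 only — an autapomorphy, so it tells us nothing about relationships among taxa.
Only Taxon 5 and Taxon 6 show the derived state '1' for C4, supporting them as a clade.
Most parsimonious ingroup topology: (((Taxon 6,Taxon 5),Taxon 8),Taxon 7).
Changes per character on this tree: C1: 1; C2: 1; C3: 1; C4: 1.
Total = 4.

4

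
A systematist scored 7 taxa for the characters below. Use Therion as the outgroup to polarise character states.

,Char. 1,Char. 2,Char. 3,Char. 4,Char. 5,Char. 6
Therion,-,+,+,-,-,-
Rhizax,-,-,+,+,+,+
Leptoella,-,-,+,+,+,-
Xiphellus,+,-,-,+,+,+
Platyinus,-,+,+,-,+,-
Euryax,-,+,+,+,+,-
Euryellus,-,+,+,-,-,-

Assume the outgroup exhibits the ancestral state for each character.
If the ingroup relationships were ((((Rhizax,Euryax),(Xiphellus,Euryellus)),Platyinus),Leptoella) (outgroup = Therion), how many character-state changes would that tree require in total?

12

Map each character onto ((((Rhizax,Euryax),(Xiphellus,Euryellus)),Platyinus),Leptoella) (rooted by Therion) and count the minimum state changes it requires (Fitch parsimony):
Char. 1: 1; Char. 2: 3; Char. 3: 1; Char. 4: 3; Char. 5: 2; Char. 6: 2.
Total tree length = 12.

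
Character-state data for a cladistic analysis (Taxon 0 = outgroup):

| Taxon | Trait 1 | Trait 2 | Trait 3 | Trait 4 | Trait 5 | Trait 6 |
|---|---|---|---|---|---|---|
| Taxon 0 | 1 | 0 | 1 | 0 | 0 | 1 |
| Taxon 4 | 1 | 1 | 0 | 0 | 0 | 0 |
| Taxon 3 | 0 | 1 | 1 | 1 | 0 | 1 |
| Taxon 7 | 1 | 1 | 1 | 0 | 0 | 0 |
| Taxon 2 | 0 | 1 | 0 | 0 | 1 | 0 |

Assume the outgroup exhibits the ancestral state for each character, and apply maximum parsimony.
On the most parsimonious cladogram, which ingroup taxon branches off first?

Character polarity is set by the outgroup: the derived state is whichever differs from the outgroup's state, so for Trait 1, Trait 3, Trait 6 the derived state is '0', and for the remaining characters it is '1'.
Trait 1 groups Taxon 2 and Taxon 3, which is incompatible with the clades supported by the remaining characters; treating it as convergent (homoplasy) costs fewer steps than any alternative tree.
All ingroup taxa share the derived state '1' for Trait 2; it defines the ingroup but does not resolve relationships within it.
Only Taxon 2 and Taxon 4 show the derived state '0' for Trait 3, supporting them as a clade.
Trait 4 (derived state '1') is unique to Taxon 3 (autapomorphy; uninformative for grouping).
Trait 5 (derived state '1') is unique to Taxon 2 (autapomorphy; uninformative for grouping).
Trait 6 (derived state '0') is shared by Taxon 2, Taxon 4, and Taxon 7 — a synapomorphy uniting that clade.
Most parsimonious ingroup topology: (((Taxon 4,Taxon 2),Taxon 7),Taxon 3).
Taxon 3 is sister to the clade containing all other ingroup taxa, so it is the earliest-diverging (most basal) ingroup lineage.

Taxon 3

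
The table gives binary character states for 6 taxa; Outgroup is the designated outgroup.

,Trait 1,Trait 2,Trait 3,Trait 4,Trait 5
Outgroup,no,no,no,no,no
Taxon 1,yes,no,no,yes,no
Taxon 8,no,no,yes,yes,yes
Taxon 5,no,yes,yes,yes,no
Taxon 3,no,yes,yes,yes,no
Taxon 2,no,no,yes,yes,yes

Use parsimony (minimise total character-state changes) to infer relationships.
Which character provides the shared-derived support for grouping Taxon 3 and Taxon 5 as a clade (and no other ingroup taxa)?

The outgroup has state 'no' for every character, so 'yes' is the derived state throughout.
Trait 1: derived state 'yes' in Taxon 1 only — an autapomorphy, so it tells us nothing about relationships among taxa.
Trait 2 (derived state 'yes') is shared by Taxon 3 and Taxon 5 — a synapomorphy uniting that clade.
Only Taxon 2, Taxon 3, Taxon 5, and Taxon 8 show the derived state 'yes' for Trait 3, supporting them as a clade.
All ingroup taxa share the derived state 'yes' for Trait 4; it defines the ingroup but does not resolve relationships within it.
Trait 5 (derived state 'yes') is shared by Taxon 2 and Taxon 8 — a synapomorphy uniting that clade.
Most parsimonious ingroup topology: (Taxon 1,((Taxon 8,Taxon 2),(Taxon 5,Taxon 3))).
The clade {Taxon 3, Taxon 5} is supported by Trait 2: its derived state 'yes' occurs in exactly those taxa and in no other taxon (including the outgroup).

Trait 2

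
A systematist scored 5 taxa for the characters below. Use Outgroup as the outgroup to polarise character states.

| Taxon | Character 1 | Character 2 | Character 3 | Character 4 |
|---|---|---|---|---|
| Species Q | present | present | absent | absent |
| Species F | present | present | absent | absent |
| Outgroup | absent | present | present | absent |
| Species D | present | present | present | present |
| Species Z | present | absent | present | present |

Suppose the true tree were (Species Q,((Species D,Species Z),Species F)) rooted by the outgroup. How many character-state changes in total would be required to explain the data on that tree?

Map each character onto (Species Q,((Species D,Species Z),Species F)) (rooted by Outgroup) and count the minimum state changes it requires (Fitch parsimony):
Character 1: 1; Character 2: 1; Character 3: 2; Character 4: 1.
Total tree length = 5.

5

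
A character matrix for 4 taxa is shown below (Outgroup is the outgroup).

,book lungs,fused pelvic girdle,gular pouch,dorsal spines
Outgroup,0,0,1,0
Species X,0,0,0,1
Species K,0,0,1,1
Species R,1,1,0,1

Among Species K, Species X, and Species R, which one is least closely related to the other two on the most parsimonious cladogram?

Character polarity is set by the outgroup: the derived state is whichever differs from the outgroup's state, so for gular pouch the derived state is '0', and for the remaining characters it is '1'.
book lungs: derived state '1' in Species R only — an autapomorphy, so it tells us nothing about relationships among taxa.
fused pelvic girdle (derived state '1') is unique to Species R (autapomorphy; uninformative for grouping).
Only Species R and Species X show the derived state '0' for gular pouch, supporting them as a clade.
dorsal spines (derived state '1') is shared by all ingroup taxa — unites the whole ingroup.
Most parsimonious ingroup topology: ((Species X,Species R),Species K).
Species R and Species X share a more recent common ancestor with each other than either does with Species K, so Species K is the least closely related of the three.

Species K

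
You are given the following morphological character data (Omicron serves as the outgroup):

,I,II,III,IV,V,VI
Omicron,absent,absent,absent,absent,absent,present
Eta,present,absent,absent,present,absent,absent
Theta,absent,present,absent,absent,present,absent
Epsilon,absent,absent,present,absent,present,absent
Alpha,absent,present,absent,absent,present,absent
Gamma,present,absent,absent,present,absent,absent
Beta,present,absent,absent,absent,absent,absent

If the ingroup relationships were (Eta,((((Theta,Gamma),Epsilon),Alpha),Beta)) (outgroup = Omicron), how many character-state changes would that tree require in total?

11

Map each character onto (Eta,((((Theta,Gamma),Epsilon),Alpha),Beta)) (rooted by Omicron) and count the minimum state changes it requires (Fitch parsimony):
I: 3; II: 2; III: 1; IV: 2; V: 2; VI: 1.
Total tree length = 11.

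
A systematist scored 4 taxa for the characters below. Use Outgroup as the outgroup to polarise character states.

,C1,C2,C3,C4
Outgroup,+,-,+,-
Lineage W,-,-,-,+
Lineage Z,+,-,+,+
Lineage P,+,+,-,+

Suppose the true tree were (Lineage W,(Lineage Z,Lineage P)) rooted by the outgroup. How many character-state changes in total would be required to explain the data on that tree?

Map each character onto (Lineage W,(Lineage Z,Lineage P)) (rooted by Outgroup) and count the minimum state changes it requires (Fitch parsimony):
C1: 1; C2: 1; C3: 2; C4: 1.
Total tree length = 5.

5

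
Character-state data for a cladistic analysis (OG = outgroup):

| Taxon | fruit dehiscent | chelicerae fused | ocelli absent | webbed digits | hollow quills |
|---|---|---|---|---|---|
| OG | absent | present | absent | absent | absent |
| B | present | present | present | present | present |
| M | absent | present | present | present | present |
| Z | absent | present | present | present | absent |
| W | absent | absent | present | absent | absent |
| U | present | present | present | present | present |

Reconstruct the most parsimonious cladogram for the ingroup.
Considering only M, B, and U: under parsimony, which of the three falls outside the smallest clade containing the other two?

Character polarity is set by the outgroup: the derived state is whichever differs from the outgroup's state, so for chelicerae fused the derived state is 'absent', and for the remaining characters it is 'present'.
fruit dehiscent: derived state 'present' in B and U only — synapomorphy for {B, U}.
chelicerae fused: derived state 'absent' in W only — an autapomorphy, so it tells us nothing about relationships among taxa.
All ingroup taxa share the derived state 'present' for ocelli absent; it defines the ingroup but does not resolve relationships within it.
webbed digits: derived state 'present' in B, M, U, and Z only — synapomorphy for {B, M, U, Z}.
hollow quills (derived state 'present') is shared by B, M, and U — a synapomorphy uniting that clade.
Most parsimonious ingroup topology: ((((B,U),M),Z),W).
U and B share a more recent common ancestor with each other than either does with M, so M is the least closely related of the three.

M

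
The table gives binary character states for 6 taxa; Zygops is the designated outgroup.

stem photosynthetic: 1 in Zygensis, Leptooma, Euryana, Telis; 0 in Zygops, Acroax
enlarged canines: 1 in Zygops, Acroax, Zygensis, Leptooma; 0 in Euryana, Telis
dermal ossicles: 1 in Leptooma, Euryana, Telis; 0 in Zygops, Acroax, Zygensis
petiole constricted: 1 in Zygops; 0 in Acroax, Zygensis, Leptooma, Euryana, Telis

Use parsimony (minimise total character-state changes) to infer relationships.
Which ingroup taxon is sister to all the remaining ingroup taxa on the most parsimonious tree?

Acroax

Character polarity is set by the outgroup: the derived state is whichever differs from the outgroup's state, so for enlarged canines, petiole constricted the derived state is '0', and for the remaining characters it is '1'.
Only Euryana, Leptooma, Telis, and Zygensis show the derived state '1' for stem photosynthetic, supporting them as a clade.
enlarged canines: derived state '0' in Euryana and Telis only — synapomorphy for {Euryana, Telis}.
dermal ossicles: derived state '1' in Euryana, Leptooma, and Telis only — synapomorphy for {Euryana, Leptooma, Telis}.
petiole constricted (derived state '0') is shared by all ingroup taxa — unites the whole ingroup.
Most parsimonious ingroup topology: (Acroax,(Zygensis,(Leptooma,(Euryana,Telis)))).
Acroax is sister to the clade containing all other ingroup taxa, so it is the earliest-diverging (most basal) ingroup lineage.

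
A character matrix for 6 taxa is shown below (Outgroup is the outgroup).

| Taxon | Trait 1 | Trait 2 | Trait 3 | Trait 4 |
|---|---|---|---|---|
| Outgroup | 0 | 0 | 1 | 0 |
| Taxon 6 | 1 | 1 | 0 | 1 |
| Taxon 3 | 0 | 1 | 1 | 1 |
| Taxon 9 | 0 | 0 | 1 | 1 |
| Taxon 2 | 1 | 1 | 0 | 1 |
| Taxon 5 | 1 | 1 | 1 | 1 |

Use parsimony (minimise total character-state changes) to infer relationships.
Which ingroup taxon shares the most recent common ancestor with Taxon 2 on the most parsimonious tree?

Character polarity is set by the outgroup: the derived state is whichever differs from the outgroup's state, so for Trait 3 the derived state is '0', and for the remaining characters it is '1'.
Trait 1 (derived state '1') is shared by Taxon 2, Taxon 5, and Taxon 6 — a synapomorphy uniting that clade.
Only Taxon 2, Taxon 3, Taxon 5, and Taxon 6 show the derived state '1' for Trait 2, supporting them as a clade.
Trait 3 (derived state '0') is shared by Taxon 2 and Taxon 6 — a synapomorphy uniting that clade.
Trait 4 (derived state '1') is shared by all ingroup taxa — unites the whole ingroup.
Most parsimonious ingroup topology: ((((Taxon 6,Taxon 2),Taxon 5),Taxon 3),Taxon 9).
Taxon 2 and Taxon 6 form a cherry on this tree, so they are sister taxa.

Taxon 6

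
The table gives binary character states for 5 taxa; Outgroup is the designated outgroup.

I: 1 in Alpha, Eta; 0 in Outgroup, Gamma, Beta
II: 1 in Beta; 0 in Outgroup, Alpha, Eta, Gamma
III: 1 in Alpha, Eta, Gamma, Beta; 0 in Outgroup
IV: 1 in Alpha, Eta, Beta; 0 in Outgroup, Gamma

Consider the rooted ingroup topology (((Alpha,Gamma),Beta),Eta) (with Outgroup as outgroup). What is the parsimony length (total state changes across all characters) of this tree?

6

Map each character onto (((Alpha,Gamma),Beta),Eta) (rooted by Outgroup) and count the minimum state changes it requires (Fitch parsimony):
I: 2; II: 1; III: 1; IV: 2.
Total tree length = 6.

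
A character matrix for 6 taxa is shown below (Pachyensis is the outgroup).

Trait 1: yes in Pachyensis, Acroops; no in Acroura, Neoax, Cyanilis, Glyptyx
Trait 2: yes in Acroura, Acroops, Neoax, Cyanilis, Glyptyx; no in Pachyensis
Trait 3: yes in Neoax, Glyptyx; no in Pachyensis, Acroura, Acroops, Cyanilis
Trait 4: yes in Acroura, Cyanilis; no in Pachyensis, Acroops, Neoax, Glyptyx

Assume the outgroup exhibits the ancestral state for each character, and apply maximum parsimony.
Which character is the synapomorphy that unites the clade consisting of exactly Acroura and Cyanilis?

Trait 4

Character polarity is set by the outgroup: the derived state is whichever differs from the outgroup's state, so for Trait 1 the derived state is 'no', and for the remaining characters it is 'yes'.
Trait 1 (derived state 'no') is shared by Acroura, Cyanilis, Glyptyx, and Neoax — a synapomorphy uniting that clade.
Trait 2 (derived state 'yes') is shared by all ingroup taxa — unites the whole ingroup.
Trait 3: derived state 'yes' in Glyptyx and Neoax only — synapomorphy for {Glyptyx, Neoax}.
Only Acroura and Cyanilis show the derived state 'yes' for Trait 4, supporting them as a clade.
Most parsimonious ingroup topology: (((Acroura,Cyanilis),(Neoax,Glyptyx)),Acroops).
The clade {Acroura, Cyanilis} is supported by Trait 4: its derived state 'yes' occurs in exactly those taxa and in no other taxon (including the outgroup).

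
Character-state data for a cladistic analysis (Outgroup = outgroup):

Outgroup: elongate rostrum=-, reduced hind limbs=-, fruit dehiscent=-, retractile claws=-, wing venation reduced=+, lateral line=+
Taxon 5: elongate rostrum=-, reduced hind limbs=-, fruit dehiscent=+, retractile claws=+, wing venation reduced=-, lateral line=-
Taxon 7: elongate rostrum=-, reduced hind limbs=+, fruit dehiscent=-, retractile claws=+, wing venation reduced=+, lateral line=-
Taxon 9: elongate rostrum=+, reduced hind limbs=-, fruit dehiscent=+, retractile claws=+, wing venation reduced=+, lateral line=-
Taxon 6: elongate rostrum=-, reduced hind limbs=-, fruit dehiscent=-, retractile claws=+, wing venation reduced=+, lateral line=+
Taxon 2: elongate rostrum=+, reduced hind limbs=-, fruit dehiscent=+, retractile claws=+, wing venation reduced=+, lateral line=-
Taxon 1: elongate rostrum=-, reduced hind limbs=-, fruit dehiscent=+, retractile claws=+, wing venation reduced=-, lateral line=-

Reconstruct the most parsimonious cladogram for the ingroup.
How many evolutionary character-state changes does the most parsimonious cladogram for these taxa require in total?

Character polarity is set by the outgroup: the derived state is whichever differs from the outgroup's state, so for wing venation reduced, lateral line the derived state is '-', and for the remaining characters it is '+'.
elongate rostrum: derived state '+' in Taxon 2 and Taxon 9 only — synapomorphy for {Taxon 2, Taxon 9}.
reduced hind limbs: derived state '+' in Taxon 7 only — an autapomorphy, so it tells us nothing about relationships among taxa.
Only Taxon 1, Taxon 2, Taxon 5, and Taxon 9 show the derived state '+' for fruit dehiscent, supporting them as a clade.
All ingroup taxa share the derived state '+' for retractile claws; it defines the ingroup but does not resolve relationships within it.
wing venation reduced (derived state '-') is shared by Taxon 1 and Taxon 5 — a synapomorphy uniting that clade.
Only Taxon 1, Taxon 2, Taxon 5, Taxon 7, and Taxon 9 show the derived state '-' for lateral line, supporting them as a clade.
Most parsimonious ingroup topology: ((((Taxon 5,Taxon 1),(Taxon 9,Taxon 2)),Taxon 7),Taxon 6).
Changes per character on this tree: elongate rostrum: 1; reduced hind limbs: 1; fruit dehiscent: 1; retractile claws: 1; wing venation reduced: 1; lateral line: 1.
Total = 6.

6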